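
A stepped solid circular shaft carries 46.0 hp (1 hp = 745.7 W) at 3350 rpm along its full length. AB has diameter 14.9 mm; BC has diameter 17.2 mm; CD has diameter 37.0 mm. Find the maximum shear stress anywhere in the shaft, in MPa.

ω = 2π·3350/60 = 350.8 rad/s, so T = P/ω = 46.0×745.7 / 350.8 = 97.78 N·m.
Under the same torque, τ_max = 16T/(πd³) is largest where d is smallest — segment AB (d = 14.9 mm).
τ_max = 16·97.78/(π·(0.0149)³) = 1.505×10^8 Pa.

151 MPa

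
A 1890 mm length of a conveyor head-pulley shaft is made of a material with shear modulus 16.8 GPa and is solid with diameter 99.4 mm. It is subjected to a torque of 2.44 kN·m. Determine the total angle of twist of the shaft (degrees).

J = πd⁴/32 = π(0.0994)⁴/32 = 9.584×10^-6 m⁴.
θ = T·L/(G·J) = 2440 × 1.89 / (16.8×10⁹ × 9.584×10^-6) = 0.02864 rad.

1.64°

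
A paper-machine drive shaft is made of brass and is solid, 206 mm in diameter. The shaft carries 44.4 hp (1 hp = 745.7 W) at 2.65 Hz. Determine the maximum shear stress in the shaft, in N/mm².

1.16 N/mm²

ω = 2π·2.65 = 16.65 rad/s, so T = P/ω = 44.4×745.7 / 16.65 = 1988 N·m.
J = πd⁴/32 = π(0.206)⁴/32 = 1.768×10^-4 m⁴.
τ_max = T·r/J = 1988 × 0.103 / 1.768×10^-4 = 1.158×10^6 Pa.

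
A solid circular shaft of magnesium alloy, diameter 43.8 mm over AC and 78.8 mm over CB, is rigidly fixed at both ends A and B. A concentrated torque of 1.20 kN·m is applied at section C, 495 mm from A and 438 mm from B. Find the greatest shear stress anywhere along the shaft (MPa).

Compatibility: T_A·a/J_AC = T_B·b/J_CB with T_A + T_B = T₀.
J_AC = 3.61×10^-7 m⁴, J_CB = 3.79×10^-6 m⁴, so T_A = T₀·(J_AC/a)/((J_AC/a)+(J_CB/b)) = 93.46 N·m, T_B = 1107 N·m.
τ in each portion: τ_AC = 5.66×10^6 Pa, τ_CB = 1.15×10^7 Pa; maximum is in CB.
τ_max = T_CB·r/J = 1107·0.0394/3.79×10^-6 = 1.152×10^7 Pa.

11.5 MPa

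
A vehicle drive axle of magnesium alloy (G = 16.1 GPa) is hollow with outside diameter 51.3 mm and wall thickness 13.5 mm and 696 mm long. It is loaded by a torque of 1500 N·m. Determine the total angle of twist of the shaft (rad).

J = π(d_o⁴ − d_i⁴)/32 = π(0.0513⁴ − 0.0243⁴)/32 = 6.457×10^-7 m⁴.
θ = T·L/(G·J) = 1500 × 0.696 / (16.1×10⁹ × 6.457×10^-7) = 0.1004 rad.

0.100 rad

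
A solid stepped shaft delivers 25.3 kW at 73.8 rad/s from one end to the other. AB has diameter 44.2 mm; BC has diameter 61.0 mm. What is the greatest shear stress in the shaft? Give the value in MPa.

20.2 MPa

ω = 73.8 rad/s, so T = P/ω = 25.3×10³ / 73.80 = 342.8 N·m.
Under the same torque, τ_max = 16T/(πd³) is largest where d is smallest — segment AB (d = 44.2 mm).
τ_max = 16·342.8/(π·(0.0442)³) = 2.022×10^7 Pa.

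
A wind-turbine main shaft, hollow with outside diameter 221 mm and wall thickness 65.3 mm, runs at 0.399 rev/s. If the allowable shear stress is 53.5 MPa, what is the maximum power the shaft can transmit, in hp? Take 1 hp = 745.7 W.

J = π(d_o⁴ − d_i⁴)/32 = π(0.221⁴ − 0.0904⁴)/32 = 2.276×10^-4 m⁴.
T_max = τ_allow·J/r = 5.35×10^7 × 2.276×10^-4 / 0.111 = 110200 N·m.
ω = 2π·0.399 = 2.507 rad/s, so P_max = T_max·ω = 2.763×10^5 W.

371 hp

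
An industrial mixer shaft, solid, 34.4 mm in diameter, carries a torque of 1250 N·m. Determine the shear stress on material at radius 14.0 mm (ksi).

18.5 ksi

J = πd⁴/32 = π(0.0344)⁴/32 = 1.375×10^-7 m⁴.
Shear stress varies linearly with radius: τ = T·r/J = 1250 × 0.0140 / 1.375×10^-7 = 1.273×10^8 Pa.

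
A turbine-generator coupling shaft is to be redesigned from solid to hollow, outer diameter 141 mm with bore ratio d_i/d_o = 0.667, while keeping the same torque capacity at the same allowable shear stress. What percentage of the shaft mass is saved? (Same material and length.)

35.7 %

Equal τ_max and T ⇒ the solid shaft needs d_s³ = d_o³(1−k⁴), so d_s = 141·(1−0.667⁴)^(1/3) = 131.0 mm.
Area ratio A_h/A_s = d_o²(1−k²)/d_s² = (1−k²)/(1−k⁴)^(2/3) = 0.6430.
Mass saving = 1 − 0.6430 = 35.7 %.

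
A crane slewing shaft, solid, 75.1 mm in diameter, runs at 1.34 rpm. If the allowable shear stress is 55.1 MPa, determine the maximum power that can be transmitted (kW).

J = πd⁴/32 = π(0.0751)⁴/32 = 3.123×10^-6 m⁴.
T_max = τ_allow·J/r = 5.51×10^7 × 3.123×10^-6 / 0.0376 = 4582 N·m.
ω = 2π·1.34/60 = 0.1403 rad/s, so P_max = T_max·ω = 643.0 W.

0.643 kW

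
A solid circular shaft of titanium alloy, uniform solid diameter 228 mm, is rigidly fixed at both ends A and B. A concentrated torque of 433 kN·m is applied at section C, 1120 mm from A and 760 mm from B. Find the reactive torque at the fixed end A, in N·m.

With uniform GJ and both ends fixed, compatibility θ_AC = θ_CB gives T_A·a = T_B·b, together with T_A + T_B = T₀.
T_A = T₀·b/(a+b) = 433000·760/1880 = 175000 N·m; T_B = 258000 N·m.

175000 N·m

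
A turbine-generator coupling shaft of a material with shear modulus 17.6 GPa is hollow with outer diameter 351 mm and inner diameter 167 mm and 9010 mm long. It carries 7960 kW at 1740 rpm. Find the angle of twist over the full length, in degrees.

ω = 2π·1740/60 = 182.2 rad/s, so T = P/ω = 7960×10³ / 182.2 = 43690 N·m.
J = π(d_o⁴ − d_i⁴)/32 = π(0.351⁴ − 0.167⁴)/32 = 1.414×10^-3 m⁴.
θ = T·L/(G·J) = 43690 × 9.01 / (17.6×10⁹ × 1.414×10^-3) = 0.01582 rad.

0.906°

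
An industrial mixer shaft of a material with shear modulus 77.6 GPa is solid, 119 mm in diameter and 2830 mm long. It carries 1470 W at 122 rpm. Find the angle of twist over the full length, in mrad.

ω = 2π·122/60 = 12.78 rad/s, so T = P/ω = 1470 / 12.78 = 115.1 N·m.
J = πd⁴/32 = π(0.119)⁴/32 = 1.969×10^-5 m⁴.
θ = T·L/(G·J) = 115.1 × 2.83 / (77.6×10⁹ × 1.969×10^-5) = 2.131×10^-4 rad.

0.213 mrad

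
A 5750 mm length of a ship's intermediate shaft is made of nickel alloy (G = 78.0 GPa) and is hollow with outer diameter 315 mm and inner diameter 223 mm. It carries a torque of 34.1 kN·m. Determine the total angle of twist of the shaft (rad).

0.00347 rad

J = π(d_o⁴ − d_i⁴)/32 = π(0.315⁴ − 0.223⁴)/32 = 7.238×10^-4 m⁴.
θ = T·L/(G·J) = 34100 × 5.75 / (78.0×10⁹ × 7.238×10^-4) = 3.473×10^-3 rad.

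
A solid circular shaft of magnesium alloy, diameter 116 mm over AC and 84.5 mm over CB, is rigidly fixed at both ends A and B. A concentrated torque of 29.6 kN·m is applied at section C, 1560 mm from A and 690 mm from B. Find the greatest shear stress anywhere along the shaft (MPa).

Compatibility: T_A·a/J_AC = T_B·b/J_CB with T_A + T_B = T₀.
J_AC = 1.78×10^-5 m⁴, J_CB = 5.01×10^-6 m⁴, so T_A = T₀·(J_AC/a)/((J_AC/a)+(J_CB/b)) = 18090 N·m, T_B = 11510 N·m.
τ in each portion: τ_AC = 5.90×10^7 Pa, τ_CB = 9.72×10^7 Pa; maximum is in CB.
τ_max = T_CB·r/J = 11510·0.0423/5.01×10^-6 = 9.719×10^7 Pa.

97.2 MPa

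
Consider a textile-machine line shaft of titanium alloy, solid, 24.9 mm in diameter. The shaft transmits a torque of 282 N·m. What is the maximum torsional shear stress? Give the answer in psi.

J = πd⁴/32 = π(0.0249)⁴/32 = 3.774×10^-8 m⁴.
τ_max = T·r/J = 282.0 × 0.0124 / 3.774×10^-8 = 9.303×10^7 Pa.

13500 psi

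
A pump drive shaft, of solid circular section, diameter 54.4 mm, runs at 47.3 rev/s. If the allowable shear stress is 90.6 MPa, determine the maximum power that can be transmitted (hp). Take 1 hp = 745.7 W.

J = πd⁴/32 = π(0.0544)⁴/32 = 8.598×10^-7 m⁴.
T_max = τ_allow·J/r = 9.06×10^7 × 8.598×10^-7 / 0.0272 = 2864 N·m.
ω = 2π·47.3 = 297.2 rad/s, so P_max = T_max·ω = 8.511×10^5 W.

1140 hp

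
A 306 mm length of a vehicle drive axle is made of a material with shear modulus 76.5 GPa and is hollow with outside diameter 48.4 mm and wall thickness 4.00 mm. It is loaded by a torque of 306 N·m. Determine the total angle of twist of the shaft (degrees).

0.253°

J = π(d_o⁴ − d_i⁴)/32 = π(0.0484⁴ − 0.0404⁴)/32 = 2.772×10^-7 m⁴.
θ = T·L/(G·J) = 306.0 × 0.306 / (76.5×10⁹ × 2.772×10^-7) = 4.415×10^-3 rad.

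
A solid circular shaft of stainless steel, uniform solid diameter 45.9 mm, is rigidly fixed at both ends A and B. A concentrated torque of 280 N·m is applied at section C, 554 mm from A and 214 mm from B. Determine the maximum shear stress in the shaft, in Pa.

1.06e7 Pa

With uniform GJ and both ends fixed, compatibility θ_AC = θ_CB gives T_A·a = T_B·b, together with T_A + T_B = T₀.
T_A = T₀·b/(a+b) = 280.0·214/768.0 = 78.02 N·m; T_B = 202.0 N·m.
τ in each portion: τ_AC = 4.11×10^6 Pa, τ_CB = 1.06×10^7 Pa; maximum is in CB.
τ_max = T_CB·r/J = 202.0·0.0229/4.36×10^-7 = 1.064×10^7 Pa.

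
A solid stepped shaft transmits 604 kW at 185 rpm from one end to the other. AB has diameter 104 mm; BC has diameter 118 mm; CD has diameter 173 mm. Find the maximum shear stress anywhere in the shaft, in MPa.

ω = 2π·185/60 = 19.37 rad/s, so T = P/ω = 604×10³ / 19.37 = 31180 N·m.
Under the same torque, τ_max = 16T/(πd³) is largest where d is smallest — segment AB (d = 104 mm).
τ_max = 16·31180/(π·(0.104)³) = 1.412×10^8 Pa.

141 MPa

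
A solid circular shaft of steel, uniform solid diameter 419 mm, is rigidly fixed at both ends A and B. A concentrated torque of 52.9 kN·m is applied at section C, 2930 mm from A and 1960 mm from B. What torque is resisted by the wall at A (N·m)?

With uniform GJ and both ends fixed, compatibility θ_AC = θ_CB gives T_A·a = T_B·b, together with T_A + T_B = T₀.
T_A = T₀·b/(a+b) = 52900·1960/4890 = 21200 N·m; T_B = 31700 N·m.

21200 N·m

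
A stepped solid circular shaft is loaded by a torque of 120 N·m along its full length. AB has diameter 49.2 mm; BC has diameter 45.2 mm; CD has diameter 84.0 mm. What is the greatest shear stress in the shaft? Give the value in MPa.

Under the same torque, τ_max = 16T/(πd³) is largest where d is smallest — segment BC (d = 45.2 mm).
τ_max = 16·120.0/(π·(0.0452)³) = 6.618×10^6 Pa.

6.62 MPa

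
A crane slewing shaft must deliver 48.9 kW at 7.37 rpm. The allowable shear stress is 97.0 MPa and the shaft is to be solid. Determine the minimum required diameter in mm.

149 mm

ω = 2π·7.37/60 = 0.7718 rad/s, so T = P/ω = 48.9×10³ / 0.7718 = 63360 N·m.
For a solid shaft τ_max = 16T/(πd³), so d = (16T/(π τ_allow))^(1/3) = (16·63360/(π·9.70×10^7))^(1/3) = 0.1493 m.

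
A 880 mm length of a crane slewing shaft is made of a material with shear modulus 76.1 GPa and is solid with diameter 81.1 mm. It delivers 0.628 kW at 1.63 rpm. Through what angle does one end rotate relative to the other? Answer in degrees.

0.574°

ω = 2π·1.63/60 = 0.1707 rad/s, so T = P/ω = 0.628×10³ / 0.1707 = 3679 N·m.
J = πd⁴/32 = π(0.0811)⁴/32 = 4.247×10^-6 m⁴.
θ = T·L/(G·J) = 3679 × 0.880 / (76.1×10⁹ × 4.247×10^-6) = 0.01002 rad.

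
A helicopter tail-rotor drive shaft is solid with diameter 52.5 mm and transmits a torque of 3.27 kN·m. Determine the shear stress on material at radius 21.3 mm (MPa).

93.4 MPa

J = πd⁴/32 = π(0.0525)⁴/32 = 7.458×10^-7 m⁴.
Shear stress varies linearly with radius: τ = T·r/J = 3270 × 0.0213 / 7.458×10^-7 = 9.339×10^7 Pa.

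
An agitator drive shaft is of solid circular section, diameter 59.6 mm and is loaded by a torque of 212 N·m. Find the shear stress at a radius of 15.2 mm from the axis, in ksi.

J = πd⁴/32 = π(0.0596)⁴/32 = 1.239×10^-6 m⁴.
Shear stress varies linearly with radius: τ = T·r/J = 212.0 × 0.0152 / 1.239×10^-6 = 2.601×10^6 Pa.

0.377 ksi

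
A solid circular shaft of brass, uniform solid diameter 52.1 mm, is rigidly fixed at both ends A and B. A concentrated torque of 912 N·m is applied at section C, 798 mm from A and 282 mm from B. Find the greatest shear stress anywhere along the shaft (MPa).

With uniform GJ and both ends fixed, compatibility θ_AC = θ_CB gives T_A·a = T_B·b, together with T_A + T_B = T₀.
T_A = T₀·b/(a+b) = 912.0·282/1080 = 238.1 N·m; T_B = 673.9 N·m.
τ in each portion: τ_AC = 8.58×10^6 Pa, τ_CB = 2.43×10^7 Pa; maximum is in CB.
τ_max = T_CB·r/J = 673.9·0.0261/7.23×10^-7 = 2.427×10^7 Pa.

24.3 MPa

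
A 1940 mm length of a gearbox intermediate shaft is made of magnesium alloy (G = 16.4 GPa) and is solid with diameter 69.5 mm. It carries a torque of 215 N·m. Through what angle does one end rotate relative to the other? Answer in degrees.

J = πd⁴/32 = π(0.0695)⁴/32 = 2.291×10^-6 m⁴.
θ = T·L/(G·J) = 215.0 × 1.94 / (16.4×10⁹ × 2.291×10^-6) = 0.01110 rad.

0.636°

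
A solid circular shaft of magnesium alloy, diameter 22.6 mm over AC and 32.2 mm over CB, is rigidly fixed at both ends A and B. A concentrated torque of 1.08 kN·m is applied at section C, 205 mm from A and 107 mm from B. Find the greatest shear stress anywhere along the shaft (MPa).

146 MPa

Compatibility: T_A·a/J_AC = T_B·b/J_CB with T_A + T_B = T₀.
J_AC = 2.56×10^-8 m⁴, J_CB = 1.06×10^-7 m⁴, so T_A = T₀·(J_AC/a)/((J_AC/a)+(J_CB/b)) = 121.4 N·m, T_B = 958.6 N·m.
τ in each portion: τ_AC = 5.36×10^7 Pa, τ_CB = 1.46×10^8 Pa; maximum is in CB.
τ_max = T_CB·r/J = 958.6·0.0161/1.06×10^-7 = 1.462×10^8 Pa.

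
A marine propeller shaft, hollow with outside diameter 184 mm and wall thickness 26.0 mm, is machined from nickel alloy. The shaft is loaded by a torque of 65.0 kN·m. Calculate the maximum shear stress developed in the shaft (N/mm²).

J = π(d_o⁴ − d_i⁴)/32 = π(0.184⁴ − 0.132⁴)/32 = 8.273×10^-5 m⁴.
τ_max = T·r/J = 65000 × 0.0920 / 8.273×10^-5 = 7.229×10^7 Pa.

72.3 N/mm²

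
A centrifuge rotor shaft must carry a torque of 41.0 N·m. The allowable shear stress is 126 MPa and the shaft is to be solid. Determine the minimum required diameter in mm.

11.8 mm

For a solid shaft τ_max = 16T/(πd³), so d = (16T/(π τ_allow))^(1/3) = (16·41.00/(π·1.26×10^8))^(1/3) = 0.01183 m.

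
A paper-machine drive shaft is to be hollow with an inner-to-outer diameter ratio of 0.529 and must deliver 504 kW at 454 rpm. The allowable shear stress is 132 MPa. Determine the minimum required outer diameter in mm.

76.3 mm

ω = 2π·454/60 = 47.54 rad/s, so T = P/ω = 504×10³ / 47.54 = 10600 N·m.
For a hollow shaft with d_i/d_o = 0.529: τ_max = 16T/(π d_o³ (1−k⁴)), so d_o = [16T/(π τ_allow (1−k⁴))]^(1/3) = [16·10600/(π·1.32×10^8·0.9217)]^(1/3) = 0.07628 m.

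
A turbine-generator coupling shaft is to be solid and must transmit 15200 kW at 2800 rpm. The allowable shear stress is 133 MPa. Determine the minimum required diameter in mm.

ω = 2π·2800/60 = 293.2 rad/s, so T = P/ω = 15200×10³ / 293.2 = 51840 N·m.
For a solid shaft τ_max = 16T/(πd³), so d = (16T/(π τ_allow))^(1/3) = (16·51840/(π·1.33×10^8))^(1/3) = 0.1257 m.

126 mm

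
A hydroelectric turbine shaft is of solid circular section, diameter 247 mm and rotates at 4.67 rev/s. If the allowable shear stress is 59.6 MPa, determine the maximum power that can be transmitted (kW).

J = πd⁴/32 = π(0.247)⁴/32 = 3.654×10^-4 m⁴.
T_max = τ_allow·J/r = 5.96×10^7 × 3.654×10^-4 / 0.123 = 176300 N·m.
ω = 2π·4.67 = 29.34 rad/s, so P_max = T_max·ω = 5.174×10^6 W.

5170 kW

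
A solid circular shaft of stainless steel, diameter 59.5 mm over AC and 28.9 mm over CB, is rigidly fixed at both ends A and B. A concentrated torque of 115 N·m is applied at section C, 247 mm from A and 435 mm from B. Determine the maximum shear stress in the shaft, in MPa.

Compatibility: T_A·a/J_AC = T_B·b/J_CB with T_A + T_B = T₀.
J_AC = 1.23×10^-6 m⁴, J_CB = 6.85×10^-8 m⁴, so T_A = T₀·(J_AC/a)/((J_AC/a)+(J_CB/b)) = 111.5 N·m, T_B = 3.523 N·m.
τ in each portion: τ_AC = 2.70×10^6 Pa, τ_CB = 7.43×10^5 Pa; maximum is in AC.
τ_max = T_AC·r/J = 111.5·0.0297/1.23×10^-6 = 2.695×10^6 Pa.

2.70 MPa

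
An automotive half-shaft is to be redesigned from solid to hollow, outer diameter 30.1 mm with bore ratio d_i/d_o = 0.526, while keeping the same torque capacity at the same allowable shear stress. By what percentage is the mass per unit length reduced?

Equal τ_max and T ⇒ the solid shaft needs d_s³ = d_o³(1−k⁴), so d_s = 30.1·(1−0.526⁴)^(1/3) = 29.31 mm.
Area ratio A_h/A_s = d_o²(1−k²)/d_s² = (1−k²)/(1−k⁴)^(2/3) = 0.7628.
Mass saving = 1 − 0.7628 = 23.7 %.

23.7 %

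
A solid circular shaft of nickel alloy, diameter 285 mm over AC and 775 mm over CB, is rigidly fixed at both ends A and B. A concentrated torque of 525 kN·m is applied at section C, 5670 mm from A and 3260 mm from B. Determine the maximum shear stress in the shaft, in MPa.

Compatibility: T_A·a/J_AC = T_B·b/J_CB with T_A + T_B = T₀.
J_AC = 6.48×10^-4 m⁴, J_CB = 0.0354 m⁴, so T_A = T₀·(J_AC/a)/((J_AC/a)+(J_CB/b)) = 5463 N·m, T_B = 519500 N·m.
τ in each portion: τ_AC = 1.20×10^6 Pa, τ_CB = 5.68×10^6 Pa; maximum is in CB.
τ_max = T_CB·r/J = 519500·0.388/0.0354 = 5.684×10^6 Pa.

5.68 MPa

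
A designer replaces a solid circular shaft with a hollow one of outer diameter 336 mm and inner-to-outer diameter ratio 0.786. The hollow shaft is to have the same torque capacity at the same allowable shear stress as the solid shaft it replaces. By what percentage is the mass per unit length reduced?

Equal τ_max and T ⇒ the solid shaft needs d_s³ = d_o³(1−k⁴), so d_s = 336·(1−0.786⁴)^(1/3) = 286.3 mm.
Area ratio A_h/A_s = d_o²(1−k²)/d_s² = (1−k²)/(1−k⁴)^(2/3) = 0.5266.
Mass saving = 1 − 0.5266 = 47.3 %.

47.3 %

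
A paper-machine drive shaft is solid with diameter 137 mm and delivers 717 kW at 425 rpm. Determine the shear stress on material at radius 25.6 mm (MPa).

ω = 2π·425/60 = 44.51 rad/s, so T = P/ω = 717×10³ / 44.51 = 16110 N·m.
J = πd⁴/32 = π(0.137)⁴/32 = 3.458×10^-5 m⁴.
Shear stress varies linearly with radius: τ = T·r/J = 16110 × 0.0256 / 3.458×10^-5 = 1.193×10^7 Pa.

11.9 MPa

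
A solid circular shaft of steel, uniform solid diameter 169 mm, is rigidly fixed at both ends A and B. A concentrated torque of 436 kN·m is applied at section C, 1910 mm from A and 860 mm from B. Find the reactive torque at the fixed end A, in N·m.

135000 N·m

With uniform GJ and both ends fixed, compatibility θ_AC = θ_CB gives T_A·a = T_B·b, together with T_A + T_B = T₀.
T_A = T₀·b/(a+b) = 436000·860/2770 = 135400 N·m; T_B = 300600 N·m.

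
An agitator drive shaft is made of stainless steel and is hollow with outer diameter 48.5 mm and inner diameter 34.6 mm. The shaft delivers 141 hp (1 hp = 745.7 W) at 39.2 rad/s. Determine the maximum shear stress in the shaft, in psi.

23400 psi

ω = 39.2 rad/s, so T = P/ω = 141×745.7 / 39.20 = 2682 N·m.
J = π(d_o⁴ − d_i⁴)/32 = π(0.0485⁴ − 0.0346⁴)/32 = 4.025×10^-7 m⁴.
τ_max = T·r/J = 2682 × 0.0243 / 4.025×10^-7 = 1.616×10^8 Pa.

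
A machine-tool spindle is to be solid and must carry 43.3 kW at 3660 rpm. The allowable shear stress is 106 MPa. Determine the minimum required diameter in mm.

ω = 2π·3660/60 = 383.3 rad/s, so T = P/ω = 43.3×10³ / 383.3 = 113.0 N·m.
For a solid shaft τ_max = 16T/(πd³), so d = (16T/(π τ_allow))^(1/3) = (16·113.0/(π·1.06×10^8))^(1/3) = 0.01757 m.

17.6 mm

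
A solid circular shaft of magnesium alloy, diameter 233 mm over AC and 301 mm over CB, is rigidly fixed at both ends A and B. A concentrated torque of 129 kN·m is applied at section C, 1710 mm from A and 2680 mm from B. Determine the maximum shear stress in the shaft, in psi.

2710 psi

Compatibility: T_A·a/J_AC = T_B·b/J_CB with T_A + T_B = T₀.
J_AC = 2.89×10^-4 m⁴, J_CB = 8.06×10^-4 m⁴, so T_A = T₀·(J_AC/a)/((J_AC/a)+(J_CB/b)) = 46450 N·m, T_B = 82550 N·m.
τ in each portion: τ_AC = 1.87×10^7 Pa, τ_CB = 1.54×10^7 Pa; maximum is in AC.
τ_max = T_AC·r/J = 46450·0.117/2.89×10^-4 = 1.870×10^7 Pa.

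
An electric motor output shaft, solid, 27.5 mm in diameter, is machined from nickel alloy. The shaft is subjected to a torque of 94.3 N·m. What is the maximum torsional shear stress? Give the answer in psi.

J = πd⁴/32 = π(0.0275)⁴/32 = 5.615×10^-8 m⁴.
τ_max = T·r/J = 94.30 × 0.0138 / 5.615×10^-8 = 2.309×10^7 Pa.

3350 psi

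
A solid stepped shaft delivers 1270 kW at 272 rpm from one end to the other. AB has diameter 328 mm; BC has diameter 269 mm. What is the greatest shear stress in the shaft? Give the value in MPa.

11.7 MPa

ω = 2π·272/60 = 28.48 rad/s, so T = P/ω = 1270×10³ / 28.48 = 44590 N·m.
Under the same torque, τ_max = 16T/(πd³) is largest where d is smallest — segment BC (d = 269 mm).
τ_max = 16·44590/(π·(0.269)³) = 1.167×10^7 Pa.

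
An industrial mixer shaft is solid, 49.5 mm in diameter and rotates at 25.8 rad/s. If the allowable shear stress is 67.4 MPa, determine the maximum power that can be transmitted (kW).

41.4 kW

J = πd⁴/32 = π(0.0495)⁴/32 = 5.894×10^-7 m⁴.
T_max = τ_allow·J/r = 6.74×10^7 × 5.894×10^-7 / 0.0248 = 1605 N·m.
ω = 25.8 rad/s, so P_max = T_max·ω = 4.141×10^4 W.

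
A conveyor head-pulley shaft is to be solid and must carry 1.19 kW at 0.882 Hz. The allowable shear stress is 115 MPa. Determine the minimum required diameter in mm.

21.2 mm

ω = 2π·0.882 = 5.542 rad/s, so T = P/ω = 1.19×10³ / 5.542 = 214.7 N·m.
For a solid shaft τ_max = 16T/(πd³), so d = (16T/(π τ_allow))^(1/3) = (16·214.7/(π·1.15×10^8))^(1/3) = 0.02119 m.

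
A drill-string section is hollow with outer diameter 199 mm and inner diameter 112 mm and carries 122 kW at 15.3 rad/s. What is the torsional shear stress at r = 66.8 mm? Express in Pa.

ω = 15.3 rad/s, so T = P/ω = 122×10³ / 15.30 = 7974 N·m.
J = π(d_o⁴ − d_i⁴)/32 = π(0.199⁴ − 0.112⁴)/32 = 1.385×10^-4 m⁴.
Shear stress varies linearly with radius: τ = T·r/J = 7974 × 0.0668 / 1.385×10^-4 = 3.845×10^6 Pa.

3.85e6 Pa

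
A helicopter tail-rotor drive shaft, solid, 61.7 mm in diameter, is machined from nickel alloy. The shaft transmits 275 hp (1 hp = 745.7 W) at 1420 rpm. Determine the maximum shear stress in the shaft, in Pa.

2.99e7 Pa

ω = 2π·1420/60 = 148.7 rad/s, so T = P/ω = 275×745.7 / 148.7 = 1379 N·m.
J = πd⁴/32 = π(0.0617)⁴/32 = 1.423×10^-6 m⁴.
τ_max = T·r/J = 1379 × 0.0309 / 1.423×10^-6 = 2.990×10^7 Pa.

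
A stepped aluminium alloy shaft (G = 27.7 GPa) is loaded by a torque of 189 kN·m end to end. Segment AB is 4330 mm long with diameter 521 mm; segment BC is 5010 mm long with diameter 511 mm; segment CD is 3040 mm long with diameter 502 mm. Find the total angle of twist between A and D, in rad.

J_AB = π(0.521)⁴/32 = 7.23×10^-3 m⁴; J_BC = π(0.511)⁴/32 = 6.69×10^-3 m⁴; J_CD = π(0.502)⁴/32 = 6.23×10^-3 m⁴.
θ = (T/G)·Σ L_i/J_i = (189000/27.7×10⁹)·(4.33/7.23×10^-3 + 5.01/6.69×10^-3 + 3.04/6.23×10^-3) = 0.01252 rad.

0.0125 rad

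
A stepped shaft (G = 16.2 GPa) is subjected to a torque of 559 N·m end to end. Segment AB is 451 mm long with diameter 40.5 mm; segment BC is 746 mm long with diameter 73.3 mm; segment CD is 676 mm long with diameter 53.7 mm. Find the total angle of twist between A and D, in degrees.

J_AB = π(0.0405)⁴/32 = 2.64×10^-7 m⁴; J_BC = π(0.0733)⁴/32 = 2.83×10^-6 m⁴; J_CD = π(0.0537)⁴/32 = 8.16×10^-7 m⁴.
θ = (T/G)·Σ L_i/J_i = (559.0/16.2×10⁹)·(0.451/2.64×10^-7 + 0.746/2.83×10^-6 + 0.676/8.16×10^-7) = 0.09657 rad.

5.53°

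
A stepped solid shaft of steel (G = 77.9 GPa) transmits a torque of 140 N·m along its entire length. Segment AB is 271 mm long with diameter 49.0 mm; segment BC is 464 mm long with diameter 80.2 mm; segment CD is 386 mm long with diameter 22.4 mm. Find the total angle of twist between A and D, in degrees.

1.67°

J_AB = π(0.0490)⁴/32 = 5.66×10^-7 m⁴; J_BC = π(0.0802)⁴/32 = 4.06×10^-6 m⁴; J_CD = π(0.0224)⁴/32 = 2.47×10^-8 m⁴.
θ = (T/G)·Σ L_i/J_i = (140.0/77.9×10⁹)·(0.271/5.66×10^-7 + 0.464/4.06×10^-6 + 0.386/2.47×10^-8) = 0.02913 rad.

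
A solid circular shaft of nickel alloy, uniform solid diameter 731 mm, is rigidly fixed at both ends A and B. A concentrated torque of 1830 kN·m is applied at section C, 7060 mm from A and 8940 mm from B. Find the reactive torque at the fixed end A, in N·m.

1.02e6 N·m

With uniform GJ and both ends fixed, compatibility θ_AC = θ_CB gives T_A·a = T_B·b, together with T_A + T_B = T₀.
T_A = T₀·b/(a+b) = 1.830e6·8940/16000 = 1.023e6 N·m; T_B = 807500 N·m.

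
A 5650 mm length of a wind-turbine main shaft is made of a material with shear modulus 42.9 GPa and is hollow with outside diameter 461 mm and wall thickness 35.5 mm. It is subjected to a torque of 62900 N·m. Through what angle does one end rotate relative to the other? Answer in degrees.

J = π(d_o⁴ − d_i⁴)/32 = π(0.461⁴ − 0.390⁴)/32 = 2.163×10^-3 m⁴.
θ = T·L/(G·J) = 62900 × 5.65 / (42.9×10⁹ × 2.163×10^-3) = 3.830×10^-3 rad.

0.219°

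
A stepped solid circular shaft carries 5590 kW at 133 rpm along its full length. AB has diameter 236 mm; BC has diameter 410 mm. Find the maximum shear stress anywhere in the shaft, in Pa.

ω = 2π·133/60 = 13.93 rad/s, so T = P/ω = 5590×10³ / 13.93 = 401400 N·m.
Under the same torque, τ_max = 16T/(πd³) is largest where d is smallest — segment AB (d = 236 mm).
τ_max = 16·401400/(π·(0.236)³) = 1.555×10^8 Pa.

1.56e8 Pa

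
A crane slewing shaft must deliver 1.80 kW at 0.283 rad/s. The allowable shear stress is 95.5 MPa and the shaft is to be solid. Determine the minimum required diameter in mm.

ω = 0.283 rad/s, so T = P/ω = 1.80×10³ / 0.2830 = 6360 N·m.
For a solid shaft τ_max = 16T/(πd³), so d = (16T/(π τ_allow))^(1/3) = (16·6360/(π·9.55×10^7))^(1/3) = 0.06974 m.

69.7 mm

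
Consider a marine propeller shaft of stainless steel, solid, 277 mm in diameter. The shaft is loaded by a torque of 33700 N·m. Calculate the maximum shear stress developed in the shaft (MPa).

J = πd⁴/32 = π(0.277)⁴/32 = 5.780×10^-4 m⁴.
τ_max = T·r/J = 33700 × 0.139 / 5.780×10^-4 = 8.075×10^6 Pa.

8.08 MPa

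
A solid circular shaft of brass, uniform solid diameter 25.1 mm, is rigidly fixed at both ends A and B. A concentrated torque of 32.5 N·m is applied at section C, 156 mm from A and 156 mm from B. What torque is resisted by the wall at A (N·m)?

16.2 N·m

With uniform GJ and both ends fixed, compatibility θ_AC = θ_CB gives T_A·a = T_B·b, together with T_A + T_B = T₀.
T_A = T₀·b/(a+b) = 32.50·156/312.0 = 16.25 N·m; T_B = 16.25 N·m.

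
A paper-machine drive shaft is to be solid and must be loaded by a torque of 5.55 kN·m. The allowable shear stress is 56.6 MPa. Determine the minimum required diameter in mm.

For a solid shaft τ_max = 16T/(πd³), so d = (16T/(π τ_allow))^(1/3) = (16·5550/(π·5.66×10^7))^(1/3) = 0.07934 m.

79.3 mm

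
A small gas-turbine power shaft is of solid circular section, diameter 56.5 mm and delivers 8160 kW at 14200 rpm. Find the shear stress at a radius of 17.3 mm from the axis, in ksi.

13.8 ksi

ω = 2π·14200/60 = 1487 rad/s, so T = P/ω = 8160×10³ / 1487 = 5487 N·m.
J = πd⁴/32 = π(0.0565)⁴/32 = 1.000×10^-6 m⁴.
Shear stress varies linearly with radius: τ = T·r/J = 5487 × 0.0173 / 1.000×10^-6 = 9.489×10^7 Pa.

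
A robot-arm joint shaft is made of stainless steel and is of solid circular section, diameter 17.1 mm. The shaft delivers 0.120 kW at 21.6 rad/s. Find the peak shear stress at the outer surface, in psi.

ω = 21.6 rad/s, so T = P/ω = 0.120×10³ / 21.60 = 5.556 N·m.
J = πd⁴/32 = π(0.0171)⁴/32 = 8.394×10^-9 m⁴.
τ_max = T·r/J = 5.556 × 0.00855 / 8.394×10^-9 = 5.659×10^6 Pa.

821 psi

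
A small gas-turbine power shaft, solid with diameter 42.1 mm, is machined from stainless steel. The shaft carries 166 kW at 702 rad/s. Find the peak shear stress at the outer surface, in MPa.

16.1 MPa

ω = 702 rad/s, so T = P/ω = 166×10³ / 702.0 = 236.5 N·m.
J = πd⁴/32 = π(0.0421)⁴/32 = 3.084×10^-7 m⁴.
τ_max = T·r/J = 236.5 × 0.0210 / 3.084×10^-7 = 1.614×10^7 Pa.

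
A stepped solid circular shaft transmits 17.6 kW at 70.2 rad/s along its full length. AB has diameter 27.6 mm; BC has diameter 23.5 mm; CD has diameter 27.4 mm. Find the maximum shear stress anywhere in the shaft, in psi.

ω = 70.2 rad/s, so T = P/ω = 17.6×10³ / 70.20 = 250.7 N·m.
Under the same torque, τ_max = 16T/(πd³) is largest where d is smallest — segment BC (d = 23.5 mm).
τ_max = 16·250.7/(π·(0.0235)³) = 9.839×10^7 Pa.

14300 psi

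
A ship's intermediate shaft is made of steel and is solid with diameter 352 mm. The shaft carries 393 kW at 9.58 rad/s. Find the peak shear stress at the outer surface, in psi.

695 psi

ω = 9.58 rad/s, so T = P/ω = 393×10³ / 9.580 = 41020 N·m.
J = πd⁴/32 = π(0.352)⁴/32 = 1.507×10^-3 m⁴.
τ_max = T·r/J = 41020 × 0.176 / 1.507×10^-3 = 4.790×10^6 Pa.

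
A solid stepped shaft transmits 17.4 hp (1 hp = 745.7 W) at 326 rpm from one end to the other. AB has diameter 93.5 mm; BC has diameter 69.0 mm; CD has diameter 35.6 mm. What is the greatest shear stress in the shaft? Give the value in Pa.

4.29e7 Pa

ω = 2π·326/60 = 34.14 rad/s, so T = P/ω = 17.4×745.7 / 34.14 = 380.1 N·m.
Under the same torque, τ_max = 16T/(πd³) is largest where d is smallest — segment CD (d = 35.6 mm).
τ_max = 16·380.1/(π·(0.0356)³) = 4.290×10^7 Pa.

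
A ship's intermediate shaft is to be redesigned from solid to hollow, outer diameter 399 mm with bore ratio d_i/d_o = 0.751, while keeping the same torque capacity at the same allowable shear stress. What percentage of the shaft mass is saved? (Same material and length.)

Equal τ_max and T ⇒ the solid shaft needs d_s³ = d_o³(1−k⁴), so d_s = 399·(1−0.751⁴)^(1/3) = 351.2 mm.
Area ratio A_h/A_s = d_o²(1−k²)/d_s² = (1−k²)/(1−k⁴)^(2/3) = 0.5628.
Mass saving = 1 − 0.5628 = 43.7 %.

43.7 %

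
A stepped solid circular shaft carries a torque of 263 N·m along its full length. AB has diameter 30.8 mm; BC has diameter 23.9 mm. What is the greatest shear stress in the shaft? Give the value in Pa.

9.81e7 Pa

Under the same torque, τ_max = 16T/(πd³) is largest where d is smallest — segment BC (d = 23.9 mm).
τ_max = 16·263.0/(π·(0.0239)³) = 9.811×10^7 Pa.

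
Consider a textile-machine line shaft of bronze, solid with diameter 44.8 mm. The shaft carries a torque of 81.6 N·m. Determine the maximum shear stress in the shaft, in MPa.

J = πd⁴/32 = π(0.0448)⁴/32 = 3.955×10^-7 m⁴.
τ_max = T·r/J = 81.60 × 0.0224 / 3.955×10^-7 = 4.622×10^6 Pa.

4.62 MPa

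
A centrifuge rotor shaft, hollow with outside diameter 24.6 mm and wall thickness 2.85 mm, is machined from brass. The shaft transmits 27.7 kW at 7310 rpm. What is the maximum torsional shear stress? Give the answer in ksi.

ω = 2π·7310/60 = 765.5 rad/s, so T = P/ω = 27.7×10³ / 765.5 = 36.19 N·m.
J = π(d_o⁴ − d_i⁴)/32 = π(0.0246⁴ − 0.0189⁴)/32 = 2.343×10^-8 m⁴.
τ_max = T·r/J = 36.19 × 0.0123 / 2.343×10^-8 = 1.900×10^7 Pa.

2.76 ksi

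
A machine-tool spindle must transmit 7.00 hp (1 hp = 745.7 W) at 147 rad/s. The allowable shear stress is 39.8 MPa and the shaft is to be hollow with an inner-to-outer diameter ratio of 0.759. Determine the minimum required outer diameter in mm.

18.9 mm

ω = 147 rad/s, so T = P/ω = 7.00×745.7 / 147.0 = 35.51 N·m.
For a hollow shaft with d_i/d_o = 0.759: τ_max = 16T/(π d_o³ (1−k⁴)), so d_o = [16T/(π τ_allow (1−k⁴))]^(1/3) = [16·35.51/(π·3.98×10^7·0.6681)]^(1/3) = 0.01895 m.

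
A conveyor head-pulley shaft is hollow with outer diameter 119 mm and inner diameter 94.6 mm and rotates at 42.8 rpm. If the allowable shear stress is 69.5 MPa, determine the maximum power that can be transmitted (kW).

61.9 kW

J = π(d_o⁴ − d_i⁴)/32 = π(0.119⁴ − 0.0946⁴)/32 = 1.182×10^-5 m⁴.
T_max = τ_allow·J/r = 6.95×10^7 × 1.182×10^-5 / 0.0595 = 13810 N·m.
ω = 2π·42.8/60 = 4.482 rad/s, so P_max = T_max·ω = 6.191×10^4 W.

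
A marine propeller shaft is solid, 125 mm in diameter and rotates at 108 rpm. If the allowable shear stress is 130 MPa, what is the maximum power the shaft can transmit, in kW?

564 kW

J = πd⁴/32 = π(0.125)⁴/32 = 2.397×10^-5 m⁴.
T_max = τ_allow·J/r = 1.30×10^8 × 2.397×10^-5 / 0.0625 = 49850 N·m.
ω = 2π·108/60 = 11.31 rad/s, so P_max = T_max·ω = 5.638×10^5 W.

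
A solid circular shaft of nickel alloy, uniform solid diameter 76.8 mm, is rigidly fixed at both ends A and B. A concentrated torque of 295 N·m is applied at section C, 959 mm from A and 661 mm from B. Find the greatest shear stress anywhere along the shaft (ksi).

0.285 ksi

With uniform GJ and both ends fixed, compatibility θ_AC = θ_CB gives T_A·a = T_B·b, together with T_A + T_B = T₀.
T_A = T₀·b/(a+b) = 295.0·661/1620 = 120.4 N·m; T_B = 174.6 N·m.
τ in each portion: τ_AC = 1.35×10^6 Pa, τ_CB = 1.96×10^6 Pa; maximum is in CB.
τ_max = T_CB·r/J = 174.6·0.0384/3.42×10^-6 = 1.963×10^6 Pa.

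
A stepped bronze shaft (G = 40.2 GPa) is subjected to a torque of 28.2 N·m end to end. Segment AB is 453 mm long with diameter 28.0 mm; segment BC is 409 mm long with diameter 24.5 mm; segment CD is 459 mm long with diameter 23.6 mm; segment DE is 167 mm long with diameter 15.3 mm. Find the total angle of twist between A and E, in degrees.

J_AB = π(0.0280)⁴/32 = 6.03×10^-8 m⁴; J_BC = π(0.0245)⁴/32 = 3.54×10^-8 m⁴; J_CD = π(0.0236)⁴/32 = 3.05×10^-8 m⁴; J_DE = π(0.0153)⁴/32 = 5.38×10^-9 m⁴.
θ = (T/G)·Σ L_i/J_i = (28.20/40.2×10⁹)·(0.453/6.03×10^-8 + 0.409/3.54×10^-8 + 0.459/3.05×10^-8 + 0.167/5.38×10^-9) = 0.04573 rad.

2.62°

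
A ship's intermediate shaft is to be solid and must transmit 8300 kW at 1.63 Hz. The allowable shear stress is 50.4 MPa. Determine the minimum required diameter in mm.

ω = 2π·1.63 = 10.24 rad/s, so T = P/ω = 8300×10³ / 10.24 = 810400 N·m.
For a solid shaft τ_max = 16T/(πd³), so d = (16T/(π τ_allow))^(1/3) = (16·810400/(π·5.04×10^7))^(1/3) = 0.4343 m.

434 mm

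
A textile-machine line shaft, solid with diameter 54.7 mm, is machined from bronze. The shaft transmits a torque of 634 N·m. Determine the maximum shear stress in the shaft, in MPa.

J = πd⁴/32 = π(0.0547)⁴/32 = 8.789×10^-7 m⁴.
τ_max = T·r/J = 634.0 × 0.0274 / 8.789×10^-7 = 1.973×10^7 Pa.

19.7 MPa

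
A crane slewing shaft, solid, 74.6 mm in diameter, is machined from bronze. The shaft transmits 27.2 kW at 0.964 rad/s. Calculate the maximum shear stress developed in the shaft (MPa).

346 MPa

ω = 0.964 rad/s, so T = P/ω = 27.2×10³ / 0.9640 = 28220 N·m.
J = πd⁴/32 = π(0.0746)⁴/32 = 3.041×10^-6 m⁴.
τ_max = T·r/J = 28220 × 0.0373 / 3.041×10^-6 = 3.461×10^8 Pa.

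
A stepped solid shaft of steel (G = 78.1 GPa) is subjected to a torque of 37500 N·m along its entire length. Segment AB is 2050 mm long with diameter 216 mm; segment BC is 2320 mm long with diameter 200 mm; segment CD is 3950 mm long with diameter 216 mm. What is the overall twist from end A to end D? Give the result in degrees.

J_AB = π(0.216)⁴/32 = 2.14×10^-4 m⁴; J_BC = π(0.200)⁴/32 = 1.57×10^-4 m⁴; J_CD = π(0.216)⁴/32 = 2.14×10^-4 m⁴.
θ = (T/G)·Σ L_i/J_i = (37500/78.1×10⁹)·(2.05/2.14×10^-4 + 2.32/1.57×10^-4 + 3.95/2.14×10^-4) = 0.02057 rad.

1.18°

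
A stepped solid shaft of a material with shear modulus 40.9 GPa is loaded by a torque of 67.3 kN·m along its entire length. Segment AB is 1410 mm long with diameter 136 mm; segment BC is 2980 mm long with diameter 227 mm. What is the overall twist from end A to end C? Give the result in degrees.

J_AB = π(0.136)⁴/32 = 3.36×10^-5 m⁴; J_BC = π(0.227)⁴/32 = 2.61×10^-4 m⁴.
θ = (T/G)·Σ L_i/J_i = (67300/40.9×10⁹)·(1.41/3.36×10^-5 + 2.98/2.61×10^-4) = 0.08789 rad.

5.04°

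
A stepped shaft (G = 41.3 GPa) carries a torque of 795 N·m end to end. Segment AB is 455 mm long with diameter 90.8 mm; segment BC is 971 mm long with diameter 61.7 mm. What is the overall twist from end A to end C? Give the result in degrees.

0.828°

J_AB = π(0.0908)⁴/32 = 6.67×10^-6 m⁴; J_BC = π(0.0617)⁴/32 = 1.42×10^-6 m⁴.
θ = (T/G)·Σ L_i/J_i = (795.0/41.3×10⁹)·(0.455/6.67×10^-6 + 0.971/1.42×10^-6) = 0.01445 rad.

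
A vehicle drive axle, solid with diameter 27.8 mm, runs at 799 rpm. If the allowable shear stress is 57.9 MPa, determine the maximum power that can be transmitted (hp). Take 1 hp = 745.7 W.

27.4 hp

J = πd⁴/32 = π(0.0278)⁴/32 = 5.864×10^-8 m⁴.
T_max = τ_allow·J/r = 5.79×10^7 × 5.864×10^-8 / 0.0139 = 244.3 N·m.
ω = 2π·799/60 = 83.67 rad/s, so P_max = T_max·ω = 2.044×10^4 W.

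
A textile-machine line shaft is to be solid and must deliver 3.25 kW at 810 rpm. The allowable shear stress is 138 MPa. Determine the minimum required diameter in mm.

ω = 2π·810/60 = 84.82 rad/s, so T = P/ω = 3.25×10³ / 84.82 = 38.32 N·m.
For a solid shaft τ_max = 16T/(πd³), so d = (16T/(π τ_allow))^(1/3) = (16·38.32/(π·1.38×10^8))^(1/3) = 0.01122 m.

11.2 mm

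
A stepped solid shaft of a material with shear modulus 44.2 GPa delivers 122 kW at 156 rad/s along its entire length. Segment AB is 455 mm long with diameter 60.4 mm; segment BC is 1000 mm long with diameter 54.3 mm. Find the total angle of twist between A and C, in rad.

0.0269 rad

ω = 156 rad/s, so T = P/ω = 122×10³ / 156.0 = 782.1 N·m.
J_AB = π(0.0604)⁴/32 = 1.31×10^-6 m⁴; J_BC = π(0.0543)⁴/32 = 8.53×10^-7 m⁴.
θ = (T/G)·Σ L_i/J_i = (782.1/44.2×10⁹)·(0.455/1.31×10^-6 + 1.00/8.53×10^-7) = 0.02689 rad.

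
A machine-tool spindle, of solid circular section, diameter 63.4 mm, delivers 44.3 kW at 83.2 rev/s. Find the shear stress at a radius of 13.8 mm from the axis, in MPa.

ω = 2π·83.2 = 522.8 rad/s, so T = P/ω = 44.3×10³ / 522.8 = 84.74 N·m.
J = πd⁴/32 = π(0.0634)⁴/32 = 1.586×10^-6 m⁴.
Shear stress varies linearly with radius: τ = T·r/J = 84.74 × 0.0138 / 1.586×10^-6 = 7.373×10^5 Pa.

0.737 MPa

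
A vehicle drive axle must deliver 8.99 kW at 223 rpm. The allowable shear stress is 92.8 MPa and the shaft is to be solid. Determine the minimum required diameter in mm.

ω = 2π·223/60 = 23.35 rad/s, so T = P/ω = 8.99×10³ / 23.35 = 385.0 N·m.
For a solid shaft τ_max = 16T/(πd³), so d = (16T/(π τ_allow))^(1/3) = (16·385.0/(π·9.28×10^7))^(1/3) = 0.02764 m.

27.6 mm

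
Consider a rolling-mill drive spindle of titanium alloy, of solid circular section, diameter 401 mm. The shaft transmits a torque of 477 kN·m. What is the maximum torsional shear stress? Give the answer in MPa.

37.7 MPa

J = πd⁴/32 = π(0.401)⁴/32 = 2.539×10^-3 m⁴.
τ_max = T·r/J = 477000 × 0.201 / 2.539×10^-3 = 3.768×10^7 Pa.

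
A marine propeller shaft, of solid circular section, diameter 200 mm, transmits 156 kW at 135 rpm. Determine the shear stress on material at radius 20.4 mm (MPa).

1.43 MPa

ω = 2π·135/60 = 14.14 rad/s, so T = P/ω = 156×10³ / 14.14 = 11030 N·m.
J = πd⁴/32 = π(0.200)⁴/32 = 1.571×10^-4 m⁴.
Shear stress varies linearly with radius: τ = T·r/J = 11030 × 0.0204 / 1.571×10^-4 = 1.433×10^6 Pa.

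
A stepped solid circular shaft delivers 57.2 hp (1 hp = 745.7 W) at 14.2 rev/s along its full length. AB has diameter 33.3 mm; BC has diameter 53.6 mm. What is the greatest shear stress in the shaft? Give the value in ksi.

9.56 ksi

ω = 2π·14.2 = 89.22 rad/s, so T = P/ω = 57.2×745.7 / 89.22 = 478.1 N·m.
Under the same torque, τ_max = 16T/(πd³) is largest where d is smallest — segment AB (d = 33.3 mm).
τ_max = 16·478.1/(π·(0.0333)³) = 6.594×10^7 Pa.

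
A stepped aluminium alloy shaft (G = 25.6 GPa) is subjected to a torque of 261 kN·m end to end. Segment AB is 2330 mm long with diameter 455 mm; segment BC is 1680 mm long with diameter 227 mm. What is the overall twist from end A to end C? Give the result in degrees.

4.09°

J_AB = π(0.455)⁴/32 = 4.21×10^-3 m⁴; J_BC = π(0.227)⁴/32 = 2.61×10^-4 m⁴.
θ = (T/G)·Σ L_i/J_i = (261000/25.6×10⁹)·(2.33/4.21×10^-3 + 1.68/2.61×10^-4) = 0.07135 rad.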